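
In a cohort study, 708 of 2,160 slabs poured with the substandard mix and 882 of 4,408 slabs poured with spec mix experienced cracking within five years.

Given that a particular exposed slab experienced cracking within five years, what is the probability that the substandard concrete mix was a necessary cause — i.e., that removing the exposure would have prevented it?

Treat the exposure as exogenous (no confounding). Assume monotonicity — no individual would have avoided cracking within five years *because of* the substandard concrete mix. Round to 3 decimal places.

PN ≈ 0.390

p₁ = P(outcome | exposed) = 708/2160 = 0.32778
p₀ = P(outcome | unexposed) = 882/4408 = 0.20009
Under exogeneity and monotonicity, PN = (p₁ − p₀) / p₁.
PN = (0.32778 − 0.20009) / 0.32778 = 0.12769 / 0.32778 ≈ 0.3896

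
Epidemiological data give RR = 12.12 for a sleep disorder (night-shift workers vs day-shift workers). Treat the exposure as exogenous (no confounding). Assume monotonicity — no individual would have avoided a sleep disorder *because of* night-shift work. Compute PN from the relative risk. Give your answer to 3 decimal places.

Under exogeneity and monotonicity, PN = (RR − 1) / RR = 1 − 1/RR.
PN = (12.12 − 1) / 12.12 = 11.12 / 12.12 ≈ 0.9175

PN ≈ 0.917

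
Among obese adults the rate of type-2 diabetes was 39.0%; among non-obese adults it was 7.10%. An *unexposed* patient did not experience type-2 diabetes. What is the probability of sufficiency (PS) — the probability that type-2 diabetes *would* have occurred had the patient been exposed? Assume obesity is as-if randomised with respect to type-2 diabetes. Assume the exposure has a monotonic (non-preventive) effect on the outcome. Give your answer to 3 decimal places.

PS ≈ 0.343

p₁ = 0.39, p₀ = 0.071.
Under exogeneity and monotonicity, PS = (p₁ − p₀) / (1 − p₀).
PS = (0.39 − 0.071) / (1 − 0.071) = 0.319 / 0.929 ≈ 0.3434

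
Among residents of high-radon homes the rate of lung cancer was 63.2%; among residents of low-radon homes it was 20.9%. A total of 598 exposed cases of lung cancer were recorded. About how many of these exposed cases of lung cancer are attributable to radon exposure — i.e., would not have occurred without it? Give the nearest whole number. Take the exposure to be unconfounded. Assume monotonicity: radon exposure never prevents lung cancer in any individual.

p₁ = 0.632, p₀ = 0.209.
PN = (p₁ − p₀)/p₁ = (0.632 − 0.209) / 0.632 ≈ 0.66930.
Attributable cases ≈ PN × (exposed cases) = 0.66930 × 598 ≈ 400.24.

about 400 cases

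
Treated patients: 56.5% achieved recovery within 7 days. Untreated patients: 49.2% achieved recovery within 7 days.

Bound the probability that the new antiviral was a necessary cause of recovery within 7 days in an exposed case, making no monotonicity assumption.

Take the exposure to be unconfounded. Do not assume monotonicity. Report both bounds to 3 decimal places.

p₁ = 0.565, p₀ = 0.492.
Under exogeneity alone the bounds on PN are max{0,(p₁−p₀)/p₁} ≤ PN ≤ min{1,(1−p₀)/p₁}.
  lower = (p₁ − p₀)/p₁ = 0.073 / 0.565 ≈ 0.1292
  upper = min{1, (1 − p₀)/p₁} = 0.508 / 0.565 ≈ 0.8991

0.129 ≤ PN ≤ 0.899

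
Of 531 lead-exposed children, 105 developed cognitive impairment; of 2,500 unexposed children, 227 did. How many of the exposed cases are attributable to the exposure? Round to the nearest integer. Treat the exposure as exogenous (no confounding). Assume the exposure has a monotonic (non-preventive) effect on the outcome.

about 57 cases

p₁ = P(outcome | exposed) = 105/531 = 0.19774
p₀ = P(outcome | unexposed) = 227/2500 = 0.0908
PN = (p₁ − p₀)/p₁ = (0.19774 − 0.0908) / 0.19774 ≈ 0.54081.
Attributable cases ≈ PN × (exposed cases) = 0.54081 × 105 ≈ 56.79.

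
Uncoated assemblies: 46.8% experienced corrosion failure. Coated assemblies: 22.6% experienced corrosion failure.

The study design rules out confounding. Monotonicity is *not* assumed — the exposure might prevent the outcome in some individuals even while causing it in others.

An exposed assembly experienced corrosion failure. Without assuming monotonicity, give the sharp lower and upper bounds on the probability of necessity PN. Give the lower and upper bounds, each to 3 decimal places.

p₁ = 0.468, p₀ = 0.226.
Under exogeneity alone the bounds on PN are max{0,(p₁−p₀)/p₁} ≤ PN ≤ min{1,(1−p₀)/p₁}.
  lower = (p₁ − p₀)/p₁ = 0.242 / 0.468 ≈ 0.5171
  upper = min{1, (1 − p₀)/p₁} = 0.774 / 0.468 ≈ 1.6538 → capped at 1

0.517 ≤ PN ≤ 1.000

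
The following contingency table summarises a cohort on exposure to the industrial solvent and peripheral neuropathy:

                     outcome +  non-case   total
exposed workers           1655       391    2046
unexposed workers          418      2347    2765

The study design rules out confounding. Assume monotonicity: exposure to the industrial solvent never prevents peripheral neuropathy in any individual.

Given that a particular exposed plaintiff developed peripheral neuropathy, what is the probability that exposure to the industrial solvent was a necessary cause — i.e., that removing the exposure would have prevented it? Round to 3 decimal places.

p₁ = P(outcome | exposed) = 1655/2046 = 0.8089
p₀ = P(outcome | unexposed) = 418/2765 = 0.15118
Under exogeneity and monotonicity, PN = (p₁ − p₀)/p₁.
PN = (0.8089 − 0.15118) / 0.8089 ≈ 0.8131

PN ≈ 0.813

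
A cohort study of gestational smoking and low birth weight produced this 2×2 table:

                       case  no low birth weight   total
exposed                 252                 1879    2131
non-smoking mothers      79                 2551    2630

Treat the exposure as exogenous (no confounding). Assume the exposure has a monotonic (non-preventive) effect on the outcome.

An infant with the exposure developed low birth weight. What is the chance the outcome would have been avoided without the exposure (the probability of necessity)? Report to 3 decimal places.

p₁ = P(outcome | exposed) = 252/2131 = 0.11825
p₀ = P(outcome | unexposed) = 79/2630 = 0.030038
Under exogeneity and monotonicity, PN = (p₁ − p₀)/p₁.
PN = (0.11825 − 0.030038) / 0.11825 ≈ 0.7460

PN ≈ 0.746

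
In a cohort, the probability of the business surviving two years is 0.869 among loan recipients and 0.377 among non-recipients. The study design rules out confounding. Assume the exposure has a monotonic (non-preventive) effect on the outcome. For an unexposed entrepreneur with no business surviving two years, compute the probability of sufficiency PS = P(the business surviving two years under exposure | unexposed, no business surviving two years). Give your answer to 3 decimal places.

Let p₁ = 0.869, p₀ = 0.377.
Under exogeneity and monotonicity, PS = (p₁ − p₀) / (1 − p₀).
PS = (0.869 − 0.377) / (1 − 0.377) = 0.492 / 0.623 ≈ 0.7897

PS ≈ 0.790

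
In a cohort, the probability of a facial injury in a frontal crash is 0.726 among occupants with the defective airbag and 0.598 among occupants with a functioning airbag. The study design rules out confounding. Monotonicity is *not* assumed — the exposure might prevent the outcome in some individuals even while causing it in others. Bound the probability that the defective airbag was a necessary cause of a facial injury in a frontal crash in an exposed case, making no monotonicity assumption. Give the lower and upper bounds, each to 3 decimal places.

0.176 ≤ PN ≤ 0.554

Let p₁ = 0.726, p₀ = 0.598.
Under exogeneity alone the bounds on PN are max{0,(p₁−p₀)/p₁} ≤ PN ≤ min{1,(1−p₀)/p₁}.
  lower = (p₁ − p₀)/p₁ = 0.128 / 0.726 ≈ 0.1763
  upper = min{1, (1 − p₀)/p₁} = 0.402 / 0.726 ≈ 0.5537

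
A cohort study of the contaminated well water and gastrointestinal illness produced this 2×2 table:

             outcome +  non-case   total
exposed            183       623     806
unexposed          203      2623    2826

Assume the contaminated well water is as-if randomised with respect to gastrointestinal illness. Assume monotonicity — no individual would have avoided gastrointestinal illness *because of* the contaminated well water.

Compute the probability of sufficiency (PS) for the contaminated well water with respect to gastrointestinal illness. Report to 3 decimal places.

PS ≈ 0.167

p₁ = P(outcome | exposed) = 183/806 = 0.22705
p₀ = P(outcome | unexposed) = 203/2826 = 0.071833
Under exogeneity and monotonicity, PS = (p₁ − p₀) / (1 − p₀).
PS = (0.22705 − 0.071833) / (1 − 0.071833) = 0.15521 / 0.92817 ≈ 0.1672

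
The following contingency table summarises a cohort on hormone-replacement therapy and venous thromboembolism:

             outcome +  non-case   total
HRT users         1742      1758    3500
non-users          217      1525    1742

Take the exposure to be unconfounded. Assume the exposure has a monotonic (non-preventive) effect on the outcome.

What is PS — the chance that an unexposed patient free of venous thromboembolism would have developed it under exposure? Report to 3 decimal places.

PS ≈ 0.426

p₁ = P(outcome | exposed) = 1742/3500 = 0.49771
p₀ = P(outcome | unexposed) = 217/1742 = 0.12457
Under exogeneity and monotonicity, PS = (p₁ − p₀) / (1 − p₀).
PS = (0.49771 − 0.12457) / (1 − 0.12457) = 0.37314 / 0.87543 ≈ 0.4262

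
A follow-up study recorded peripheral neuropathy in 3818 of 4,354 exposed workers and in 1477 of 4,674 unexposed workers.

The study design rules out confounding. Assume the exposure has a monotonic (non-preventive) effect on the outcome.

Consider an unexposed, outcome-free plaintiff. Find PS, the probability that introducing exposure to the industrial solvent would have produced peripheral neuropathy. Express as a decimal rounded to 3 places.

p₁ = P(outcome | exposed) = 3818/4354 = 0.87689
p₀ = P(outcome | unexposed) = 1477/4674 = 0.316
Under exogeneity and monotonicity, PS = (p₁ − p₀) / (1 − p₀).
PS = (0.87689 − 0.316) / (1 − 0.316) = 0.56089 / 0.684 ≈ 0.8200

PS ≈ 0.820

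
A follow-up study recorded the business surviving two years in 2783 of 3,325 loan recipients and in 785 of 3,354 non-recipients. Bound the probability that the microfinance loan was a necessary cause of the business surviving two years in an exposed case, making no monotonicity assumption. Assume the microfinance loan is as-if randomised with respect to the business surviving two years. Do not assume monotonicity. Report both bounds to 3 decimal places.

p₁ = P(outcome | exposed) = 2783/3325 = 0.83699
p₀ = P(outcome | unexposed) = 785/3354 = 0.23405
Under exogeneity alone the bounds on PN are max{0,(p₁−p₀)/p₁} ≤ PN ≤ min{1,(1−p₀)/p₁}.
  lower = (p₁ − p₀)/p₁ = 0.60294 / 0.83699 ≈ 0.7204
  upper = min{1, (1 − p₀)/p₁} = 0.76595 / 0.83699 ≈ 0.9151

0.720 ≤ PN ≤ 0.915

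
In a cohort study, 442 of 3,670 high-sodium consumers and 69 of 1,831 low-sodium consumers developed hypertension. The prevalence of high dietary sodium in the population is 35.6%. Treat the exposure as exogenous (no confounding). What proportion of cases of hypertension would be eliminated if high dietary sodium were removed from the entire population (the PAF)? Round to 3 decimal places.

PAF ≈ 0.439

p₁ = P(outcome | exposed) = 442/3670 = 0.12044
p₀ = P(outcome | unexposed) = 69/1831 = 0.037684
Overall risk P(Y=1) = π·p₁ + (1−π)·p₀ = 0.356×0.12044 + 0.644×0.037684 = 0.067144.
Under exogeneity, PAF = [P(Y=1) − p₀] / P(Y=1).
PAF = (0.067144 − 0.037684) / 0.067144 ≈ 0.4388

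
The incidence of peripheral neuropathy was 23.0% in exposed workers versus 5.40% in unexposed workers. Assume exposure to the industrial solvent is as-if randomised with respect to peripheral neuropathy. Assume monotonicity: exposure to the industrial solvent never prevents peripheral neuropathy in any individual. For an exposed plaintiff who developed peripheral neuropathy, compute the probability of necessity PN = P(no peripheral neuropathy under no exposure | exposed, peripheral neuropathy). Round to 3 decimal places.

PN ≈ 0.765

p₁ = 0.23, p₀ = 0.054.
Under exogeneity and monotonicity, PN = (p₁ − p₀) / p₁.
PN = (0.23 − 0.054) / 0.23 = 0.176 / 0.23 ≈ 0.7652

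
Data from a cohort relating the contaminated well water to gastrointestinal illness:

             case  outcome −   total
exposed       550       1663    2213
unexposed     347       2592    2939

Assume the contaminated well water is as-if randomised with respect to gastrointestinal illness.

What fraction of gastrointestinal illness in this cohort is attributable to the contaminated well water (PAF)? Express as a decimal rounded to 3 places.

p₁ = P(outcome | exposed) = 550/2213 = 0.24853
p₀ = P(outcome | unexposed) = 347/2939 = 0.11807
Exposure prevalence π = 2213/5152 = 0.42954; overall risk P(Y=1) = 0.17411.
Under exogeneity, PAF = [P(Y=1) − p₀]/P(Y=1).
PAF = (0.17411 − 0.11807) / 0.17411 ≈ 0.3219

PAF ≈ 0.322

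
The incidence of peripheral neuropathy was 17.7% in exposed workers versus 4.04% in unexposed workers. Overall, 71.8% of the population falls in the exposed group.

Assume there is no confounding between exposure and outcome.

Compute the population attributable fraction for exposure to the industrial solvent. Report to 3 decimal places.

p₁ = 0.177, p₀ = 0.0404.
Overall risk P(Y=1) = π·p₁ + (1−π)·p₀ = 0.718×0.177 + 0.282×0.0404 = 0.13848.
Under exogeneity, PAF = [P(Y=1) − p₀] / P(Y=1).
PAF = (0.13848 − 0.0404) / 0.13848 ≈ 0.7083

PAF ≈ 0.708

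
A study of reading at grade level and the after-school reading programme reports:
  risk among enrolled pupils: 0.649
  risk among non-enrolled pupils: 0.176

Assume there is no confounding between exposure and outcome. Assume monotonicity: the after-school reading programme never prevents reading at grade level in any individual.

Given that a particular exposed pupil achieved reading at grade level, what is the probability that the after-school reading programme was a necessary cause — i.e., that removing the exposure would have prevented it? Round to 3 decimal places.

Let p₁ = 0.649, p₀ = 0.176.
Under exogeneity and monotonicity, PN = (p₁ − p₀) / p₁.
PN = (0.649 − 0.176) / 0.649 = 0.473 / 0.649 ≈ 0.7288

PN ≈ 0.729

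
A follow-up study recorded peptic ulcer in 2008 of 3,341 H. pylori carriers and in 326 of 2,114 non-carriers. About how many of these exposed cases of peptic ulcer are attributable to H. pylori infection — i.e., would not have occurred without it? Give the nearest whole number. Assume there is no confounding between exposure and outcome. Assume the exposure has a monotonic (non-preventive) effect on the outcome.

p₁ = P(outcome | exposed) = 2008/3341 = 0.60102
p₀ = P(outcome | unexposed) = 326/2114 = 0.15421
PN = (p₁ − p₀)/p₁ = (0.60102 − 0.15421) / 0.60102 ≈ 0.74342.
Attributable cases ≈ PN × (exposed cases) = 0.74342 × 2008 ≈ 1492.78.

about 1493 cases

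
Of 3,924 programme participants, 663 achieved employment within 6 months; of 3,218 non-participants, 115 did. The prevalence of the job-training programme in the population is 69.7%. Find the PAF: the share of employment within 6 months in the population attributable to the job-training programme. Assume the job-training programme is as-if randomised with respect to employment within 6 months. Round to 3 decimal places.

p₁ = P(outcome | exposed) = 663/3924 = 0.16896
p₀ = P(outcome | unexposed) = 115/3218 = 0.035736
Overall risk P(Y=1) = π·p₁ + (1−π)·p₀ = 0.697×0.16896 + 0.303×0.035736 = 0.12859.
Under exogeneity, PAF = [P(Y=1) − p₀] / P(Y=1).
PAF = (0.12859 − 0.035736) / 0.12859 ≈ 0.7221

PAF ≈ 0.722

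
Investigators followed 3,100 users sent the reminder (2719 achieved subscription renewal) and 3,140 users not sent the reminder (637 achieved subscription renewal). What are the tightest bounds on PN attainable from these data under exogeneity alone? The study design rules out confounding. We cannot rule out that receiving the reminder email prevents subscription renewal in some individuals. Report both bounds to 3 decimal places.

p₁ = P(outcome | exposed) = 2719/3100 = 0.8771
p₀ = P(outcome | unexposed) = 637/3140 = 0.20287
Under exogeneity alone the bounds on PN are max{0,(p₁−p₀)/p₁} ≤ PN ≤ min{1,(1−p₀)/p₁}.
  lower = (p₁ − p₀)/p₁ = 0.67423 / 0.8771 ≈ 0.7687
  upper = min{1, (1 − p₀)/p₁} = 0.79713 / 0.8771 ≈ 0.9088

0.769 ≤ PN ≤ 0.909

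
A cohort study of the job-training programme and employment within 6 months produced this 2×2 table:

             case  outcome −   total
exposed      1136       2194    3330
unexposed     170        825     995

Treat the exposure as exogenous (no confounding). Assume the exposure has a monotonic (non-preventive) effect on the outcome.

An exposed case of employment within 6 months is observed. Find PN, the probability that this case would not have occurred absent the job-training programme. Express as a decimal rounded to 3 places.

p₁ = P(outcome | exposed) = 1136/3330 = 0.34114
p₀ = P(outcome | unexposed) = 170/995 = 0.17085
Under exogeneity and monotonicity, PN = (p₁ − p₀)/p₁.
PN = (0.34114 − 0.17085) / 0.34114 ≈ 0.4992

PN ≈ 0.499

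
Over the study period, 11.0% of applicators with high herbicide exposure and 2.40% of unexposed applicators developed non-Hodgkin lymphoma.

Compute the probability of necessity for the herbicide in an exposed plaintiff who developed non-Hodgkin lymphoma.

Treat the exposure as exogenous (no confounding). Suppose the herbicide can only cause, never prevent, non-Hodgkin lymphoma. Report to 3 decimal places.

PN ≈ 0.782

p₁ = 0.11, p₀ = 0.024.
Under exogeneity and monotonicity, PN = (p₁ − p₀) / p₁.
PN = (0.11 − 0.024) / 0.11 = 0.086 / 0.11 ≈ 0.7818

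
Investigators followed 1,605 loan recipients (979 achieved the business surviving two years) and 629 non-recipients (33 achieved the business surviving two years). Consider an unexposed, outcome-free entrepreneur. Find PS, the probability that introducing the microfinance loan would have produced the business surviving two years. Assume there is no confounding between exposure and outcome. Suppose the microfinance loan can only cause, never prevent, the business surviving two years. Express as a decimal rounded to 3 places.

PS ≈ 0.588

p₁ = P(outcome | exposed) = 979/1605 = 0.60997
p₀ = P(outcome | unexposed) = 33/629 = 0.052464
Under exogeneity and monotonicity, PS = (p₁ − p₀) / (1 − p₀).
PS = (0.60997 − 0.052464) / (1 − 0.052464) = 0.5575 / 0.94754 ≈ 0.5884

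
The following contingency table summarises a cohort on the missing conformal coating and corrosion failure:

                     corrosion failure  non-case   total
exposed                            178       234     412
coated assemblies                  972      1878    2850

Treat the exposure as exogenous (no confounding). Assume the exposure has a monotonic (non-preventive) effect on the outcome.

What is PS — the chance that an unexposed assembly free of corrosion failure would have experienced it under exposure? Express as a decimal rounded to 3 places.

p₁ = P(outcome | exposed) = 178/412 = 0.43204
p₀ = P(outcome | unexposed) = 972/2850 = 0.34105
Under exogeneity and monotonicity, PS = (p₁ − p₀)/(1 − p₀).
PS = (0.43204 − 0.34105) / 0.65895 ≈ 0.1381

PS ≈ 0.138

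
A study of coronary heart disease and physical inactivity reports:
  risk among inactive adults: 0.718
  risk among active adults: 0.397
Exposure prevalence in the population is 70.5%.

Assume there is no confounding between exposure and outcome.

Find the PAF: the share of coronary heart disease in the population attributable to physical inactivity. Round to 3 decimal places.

PAF ≈ 0.363

Let p₁ = 0.718, p₀ = 0.397.
Overall risk P(Y=1) = π·p₁ + (1−π)·p₀ = 0.705×0.718 + 0.295×0.397 = 0.6233.
Under exogeneity, PAF = [P(Y=1) − p₀] / P(Y=1).
PAF = (0.6233 − 0.397) / 0.6233 ≈ 0.3631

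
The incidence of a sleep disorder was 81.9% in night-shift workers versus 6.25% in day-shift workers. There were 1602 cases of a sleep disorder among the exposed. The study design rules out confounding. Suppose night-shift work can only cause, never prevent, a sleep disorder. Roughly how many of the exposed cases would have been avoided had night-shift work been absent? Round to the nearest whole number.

about 1480 cases

p₁ = 0.819, p₀ = 0.0625.
PN = (p₁ − p₀)/p₁ = (0.819 − 0.0625) / 0.819 ≈ 0.92369.
Attributable cases ≈ PN × (exposed cases) = 0.92369 × 1602 ≈ 1479.75.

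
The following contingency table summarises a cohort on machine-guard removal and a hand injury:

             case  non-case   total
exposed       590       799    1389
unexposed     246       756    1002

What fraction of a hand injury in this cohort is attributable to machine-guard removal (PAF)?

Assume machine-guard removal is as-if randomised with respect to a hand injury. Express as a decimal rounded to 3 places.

p₁ = P(outcome | exposed) = 590/1389 = 0.42477
p₀ = P(outcome | unexposed) = 246/1002 = 0.24551
Exposure prevalence π = 1389/2391 = 0.58093; overall risk P(Y=1) = 0.34964.
Under exogeneity, PAF = [P(Y=1) − p₀]/P(Y=1).
PAF = (0.34964 − 0.24551) / 0.34964 ≈ 0.2978

PAF ≈ 0.298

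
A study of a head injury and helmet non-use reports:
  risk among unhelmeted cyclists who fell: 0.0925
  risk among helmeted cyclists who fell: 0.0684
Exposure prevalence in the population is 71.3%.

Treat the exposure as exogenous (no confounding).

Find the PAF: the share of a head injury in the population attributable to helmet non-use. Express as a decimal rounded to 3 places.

PAF ≈ 0.201

Let p₁ = 0.0925, p₀ = 0.0684.
Overall risk P(Y=1) = π·p₁ + (1−π)·p₀ = 0.713×0.0925 + 0.287×0.0684 = 0.085583.
Under exogeneity, PAF = [P(Y=1) − p₀] / P(Y=1).
PAF = (0.085583 − 0.0684) / 0.085583 ≈ 0.2008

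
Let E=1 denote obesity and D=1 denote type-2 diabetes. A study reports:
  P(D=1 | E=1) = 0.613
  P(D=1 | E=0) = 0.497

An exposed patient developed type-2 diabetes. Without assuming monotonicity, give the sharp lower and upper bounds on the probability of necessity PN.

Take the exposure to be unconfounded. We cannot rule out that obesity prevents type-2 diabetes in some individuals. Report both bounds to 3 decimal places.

Let p₁ = 0.613, p₀ = 0.497.
Under exogeneity alone the bounds on PN are max{0,(p₁−p₀)/p₁} ≤ PN ≤ min{1,(1−p₀)/p₁}.
  lower = (p₁ − p₀)/p₁ = 0.116 / 0.613 ≈ 0.1892
  upper = min{1, (1 − p₀)/p₁} = 0.503 / 0.613 ≈ 0.8206

0.189 ≤ PN ≤ 0.821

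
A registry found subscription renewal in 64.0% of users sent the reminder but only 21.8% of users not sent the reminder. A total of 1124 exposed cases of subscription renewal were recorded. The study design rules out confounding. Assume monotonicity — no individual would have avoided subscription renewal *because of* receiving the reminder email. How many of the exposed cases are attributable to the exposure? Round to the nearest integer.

p₁ = 0.64, p₀ = 0.218.
PN = (p₁ − p₀)/p₁ = (0.64 − 0.218) / 0.64 ≈ 0.65938.
Attributable cases ≈ PN × (exposed cases) = 0.65938 × 1124 ≈ 741.14.

about 741 cases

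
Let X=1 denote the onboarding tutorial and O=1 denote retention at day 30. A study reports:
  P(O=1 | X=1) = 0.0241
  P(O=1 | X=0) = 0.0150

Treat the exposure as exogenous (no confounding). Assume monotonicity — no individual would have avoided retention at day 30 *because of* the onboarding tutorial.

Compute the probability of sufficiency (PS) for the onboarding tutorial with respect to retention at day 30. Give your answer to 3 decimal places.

PS ≈ 0.009

Let p₁ = 0.0241, p₀ = 0.015.
Under exogeneity and monotonicity, PS = (p₁ − p₀) / (1 − p₀).
PS = (0.0241 − 0.015) / (1 − 0.015) = 0.0091 / 0.985 ≈ 0.0092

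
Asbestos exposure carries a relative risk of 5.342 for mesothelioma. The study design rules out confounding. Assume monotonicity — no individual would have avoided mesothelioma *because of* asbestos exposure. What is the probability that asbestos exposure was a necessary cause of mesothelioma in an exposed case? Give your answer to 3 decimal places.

Under exogeneity and monotonicity, PN = (RR − 1) / RR = 1 − 1/RR.
PN = (5.342 − 1) / 5.342 = 4.342 / 5.342 ≈ 0.8128

PN ≈ 0.813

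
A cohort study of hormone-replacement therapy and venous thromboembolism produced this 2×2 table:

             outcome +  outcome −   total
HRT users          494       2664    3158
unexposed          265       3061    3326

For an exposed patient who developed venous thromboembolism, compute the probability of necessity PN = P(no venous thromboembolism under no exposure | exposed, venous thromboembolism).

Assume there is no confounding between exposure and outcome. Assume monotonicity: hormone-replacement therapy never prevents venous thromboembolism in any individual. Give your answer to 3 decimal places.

PN ≈ 0.491

p₁ = P(outcome | exposed) = 494/3158 = 0.15643
p₀ = P(outcome | unexposed) = 265/3326 = 0.079675
Under exogeneity and monotonicity, PN = (p₁ − p₀) / p₁.
PN = (0.15643 − 0.079675) / 0.15643 = 0.076753 / 0.15643 ≈ 0.4907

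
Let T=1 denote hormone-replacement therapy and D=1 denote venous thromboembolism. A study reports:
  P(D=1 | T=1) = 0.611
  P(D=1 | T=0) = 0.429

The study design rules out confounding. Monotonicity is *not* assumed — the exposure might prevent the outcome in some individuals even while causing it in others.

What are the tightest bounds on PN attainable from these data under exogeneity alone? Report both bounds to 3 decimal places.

0.298 ≤ PN ≤ 0.935

Let p₁ = 0.611, p₀ = 0.429.
Under exogeneity alone the bounds on PN are max{0,(p₁−p₀)/p₁} ≤ PN ≤ min{1,(1−p₀)/p₁}.
  lower = (p₁ − p₀)/p₁ = 0.182 / 0.611 ≈ 0.2979
  upper = min{1, (1 − p₀)/p₁} = 0.571 / 0.611 ≈ 0.9345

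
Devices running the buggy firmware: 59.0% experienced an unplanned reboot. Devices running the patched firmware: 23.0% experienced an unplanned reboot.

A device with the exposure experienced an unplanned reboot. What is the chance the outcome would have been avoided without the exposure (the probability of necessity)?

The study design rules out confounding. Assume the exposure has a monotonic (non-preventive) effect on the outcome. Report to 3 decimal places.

p₁ = 0.59, p₀ = 0.23.
Under exogeneity and monotonicity, PN = (p₁ − p₀) / p₁.
PN = (0.59 − 0.23) / 0.59 = 0.36 / 0.59 ≈ 0.6102

PN ≈ 0.610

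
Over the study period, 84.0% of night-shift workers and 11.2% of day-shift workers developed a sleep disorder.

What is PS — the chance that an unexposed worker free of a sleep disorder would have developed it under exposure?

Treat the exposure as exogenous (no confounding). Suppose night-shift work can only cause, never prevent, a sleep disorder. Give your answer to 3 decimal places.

p₁ = 0.84, p₀ = 0.112.
Under exogeneity and monotonicity, PS = (p₁ − p₀) / (1 − p₀).
PS = (0.84 − 0.112) / (1 − 0.112) = 0.728 / 0.888 ≈ 0.8198

PS ≈ 0.820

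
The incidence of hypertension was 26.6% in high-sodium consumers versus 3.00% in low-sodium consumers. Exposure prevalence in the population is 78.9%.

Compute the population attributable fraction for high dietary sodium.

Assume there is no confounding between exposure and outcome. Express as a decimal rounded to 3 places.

PAF ≈ 0.861

p₁ = 0.266, p₀ = 0.03.
Overall risk P(Y=1) = π·p₁ + (1−π)·p₀ = 0.789×0.266 + 0.211×0.03 = 0.2162.
Under exogeneity, PAF = [P(Y=1) − p₀] / P(Y=1).
PAF = (0.2162 − 0.03) / 0.2162 ≈ 0.8612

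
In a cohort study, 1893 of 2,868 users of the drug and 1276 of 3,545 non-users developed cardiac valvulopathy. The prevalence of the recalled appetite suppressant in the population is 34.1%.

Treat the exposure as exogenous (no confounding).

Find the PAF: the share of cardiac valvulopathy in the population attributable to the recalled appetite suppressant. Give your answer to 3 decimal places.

PAF ≈ 0.221

p₁ = P(outcome | exposed) = 1893/2868 = 0.66004
p₀ = P(outcome | unexposed) = 1276/3545 = 0.35994
Overall risk P(Y=1) = π·p₁ + (1−π)·p₀ = 0.341×0.66004 + 0.659×0.35994 = 0.46228.
Under exogeneity, PAF = [P(Y=1) − p₀] / P(Y=1).
PAF = (0.46228 − 0.35994) / 0.46228 ≈ 0.2214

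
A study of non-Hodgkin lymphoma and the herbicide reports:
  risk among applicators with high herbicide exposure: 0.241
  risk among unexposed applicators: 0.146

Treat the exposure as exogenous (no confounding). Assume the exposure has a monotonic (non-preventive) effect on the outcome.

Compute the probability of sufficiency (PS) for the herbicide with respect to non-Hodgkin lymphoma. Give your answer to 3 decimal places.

Let p₁ = 0.241, p₀ = 0.146.
Under exogeneity and monotonicity, PS = (p₁ − p₀) / (1 − p₀).
PS = (0.241 − 0.146) / (1 − 0.146) = 0.095 / 0.854 ≈ 0.1112

PS ≈ 0.111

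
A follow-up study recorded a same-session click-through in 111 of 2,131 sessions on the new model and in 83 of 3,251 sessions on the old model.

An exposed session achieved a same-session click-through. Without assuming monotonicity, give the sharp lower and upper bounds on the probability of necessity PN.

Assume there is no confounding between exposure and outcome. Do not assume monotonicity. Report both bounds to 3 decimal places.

p₁ = P(outcome | exposed) = 111/2131 = 0.052088
p₀ = P(outcome | unexposed) = 83/3251 = 0.025531
Under exogeneity alone the bounds on PN are max{0,(p₁−p₀)/p₁} ≤ PN ≤ min{1,(1−p₀)/p₁}.
  lower = (p₁ − p₀)/p₁ = 0.026558 / 0.052088 ≈ 0.5099
  upper = min{1, (1 − p₀)/p₁} = 0.97447 / 0.052088 ≈ 18.7081 → capped at 1

0.510 ≤ PN ≤ 1.000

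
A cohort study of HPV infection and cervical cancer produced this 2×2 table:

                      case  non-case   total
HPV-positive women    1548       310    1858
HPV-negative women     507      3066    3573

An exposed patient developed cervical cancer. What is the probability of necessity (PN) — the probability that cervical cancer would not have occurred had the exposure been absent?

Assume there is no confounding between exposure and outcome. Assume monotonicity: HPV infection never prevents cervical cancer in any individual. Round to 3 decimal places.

PN ≈ 0.830

p₁ = P(outcome | exposed) = 1548/1858 = 0.83315
p₀ = P(outcome | unexposed) = 507/3573 = 0.1419
Under exogeneity and monotonicity, PN = (p₁ − p₀) / p₁.
PN = (0.83315 − 0.1419) / 0.83315 = 0.69126 / 0.83315 ≈ 0.8297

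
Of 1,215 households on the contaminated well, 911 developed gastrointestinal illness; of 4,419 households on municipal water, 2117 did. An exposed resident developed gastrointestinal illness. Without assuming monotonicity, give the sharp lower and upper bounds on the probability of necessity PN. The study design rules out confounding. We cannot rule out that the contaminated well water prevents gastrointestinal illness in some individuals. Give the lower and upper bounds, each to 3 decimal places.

0.361 ≤ PN ≤ 0.695

p₁ = P(outcome | exposed) = 911/1215 = 0.74979
p₀ = P(outcome | unexposed) = 2117/4419 = 0.47907
Under exogeneity alone the bounds on PN are max{0,(p₁−p₀)/p₁} ≤ PN ≤ min{1,(1−p₀)/p₁}.
  lower = (p₁ − p₀)/p₁ = 0.27073 / 0.74979 ≈ 0.3611
  upper = min{1, (1 − p₀)/p₁} = 0.52093 / 0.74979 ≈ 0.6948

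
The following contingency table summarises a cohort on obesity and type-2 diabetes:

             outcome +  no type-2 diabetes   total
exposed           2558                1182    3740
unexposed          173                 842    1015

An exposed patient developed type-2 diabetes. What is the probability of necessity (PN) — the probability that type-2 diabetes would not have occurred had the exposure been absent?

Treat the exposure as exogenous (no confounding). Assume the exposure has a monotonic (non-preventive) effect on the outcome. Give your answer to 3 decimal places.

p₁ = P(outcome | exposed) = 2558/3740 = 0.68396
p₀ = P(outcome | unexposed) = 173/1015 = 0.17044
Under exogeneity and monotonicity, PN = (p₁ − p₀) / p₁.
PN = (0.68396 − 0.17044) / 0.68396 = 0.51351 / 0.68396 ≈ 0.7508

PN ≈ 0.751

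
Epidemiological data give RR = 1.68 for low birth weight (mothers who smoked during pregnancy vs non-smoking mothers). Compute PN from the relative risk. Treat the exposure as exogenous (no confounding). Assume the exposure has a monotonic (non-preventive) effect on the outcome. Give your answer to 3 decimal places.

Under exogeneity and monotonicity, PN = (RR − 1) / RR = 1 − 1/RR.
PN = (1.68 − 1) / 1.68 = 0.68 / 1.68 ≈ 0.4048

PN ≈ 0.405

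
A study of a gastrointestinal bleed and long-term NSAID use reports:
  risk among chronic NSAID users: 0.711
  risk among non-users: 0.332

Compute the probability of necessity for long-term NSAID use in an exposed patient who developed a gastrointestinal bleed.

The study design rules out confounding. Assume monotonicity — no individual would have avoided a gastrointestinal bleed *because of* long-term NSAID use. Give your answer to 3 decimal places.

PN ≈ 0.533

Let p₁ = 0.711, p₀ = 0.332.
Under exogeneity and monotonicity, PN = (p₁ − p₀) / p₁.
PN = (0.711 − 0.332) / 0.711 = 0.379 / 0.711 ≈ 0.5331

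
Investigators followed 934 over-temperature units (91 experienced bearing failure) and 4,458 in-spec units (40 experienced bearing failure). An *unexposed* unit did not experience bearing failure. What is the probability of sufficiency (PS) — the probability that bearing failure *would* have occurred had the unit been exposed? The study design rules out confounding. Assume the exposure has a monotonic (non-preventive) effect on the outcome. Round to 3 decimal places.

p₁ = P(outcome | exposed) = 91/934 = 0.09743
p₀ = P(outcome | unexposed) = 40/4458 = 0.0089726
Under exogeneity and monotonicity, PS = (p₁ − p₀) / (1 − p₀).
PS = (0.09743 − 0.0089726) / (1 − 0.0089726) = 0.088458 / 0.99103 ≈ 0.0893

PS ≈ 0.089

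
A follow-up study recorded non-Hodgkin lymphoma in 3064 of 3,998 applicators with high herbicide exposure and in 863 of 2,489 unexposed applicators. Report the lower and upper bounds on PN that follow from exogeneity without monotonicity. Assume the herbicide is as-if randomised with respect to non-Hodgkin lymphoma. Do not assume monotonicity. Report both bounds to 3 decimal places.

0.548 ≤ PN ≤ 0.852

p₁ = P(outcome | exposed) = 3064/3998 = 0.76638
p₀ = P(outcome | unexposed) = 863/2489 = 0.34673
Under exogeneity alone the bounds on PN are max{0,(p₁−p₀)/p₁} ≤ PN ≤ min{1,(1−p₀)/p₁}.
  lower = (p₁ − p₀)/p₁ = 0.41966 / 0.76638 ≈ 0.5476
  upper = min{1, (1 − p₀)/p₁} = 0.65327 / 0.76638 ≈ 0.8524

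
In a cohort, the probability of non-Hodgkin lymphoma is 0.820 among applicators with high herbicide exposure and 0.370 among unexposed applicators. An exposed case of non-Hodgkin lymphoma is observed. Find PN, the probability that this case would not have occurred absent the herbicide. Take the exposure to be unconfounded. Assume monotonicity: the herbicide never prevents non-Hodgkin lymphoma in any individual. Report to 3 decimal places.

Let p₁ = 0.82, p₀ = 0.37.
Under exogeneity and monotonicity, PN = (p₁ − p₀) / p₁.
PN = (0.82 − 0.37) / 0.82 = 0.45 / 0.82 ≈ 0.5488

PN ≈ 0.549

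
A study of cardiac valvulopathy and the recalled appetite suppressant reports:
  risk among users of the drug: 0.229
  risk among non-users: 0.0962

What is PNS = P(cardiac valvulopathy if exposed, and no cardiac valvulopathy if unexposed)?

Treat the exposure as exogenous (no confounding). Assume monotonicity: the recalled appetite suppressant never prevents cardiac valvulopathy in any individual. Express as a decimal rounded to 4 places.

PNS ≈ 0.1328

Let p₁ = 0.229, p₀ = 0.0962.
Under exogeneity and monotonicity, PNS = p₁ − p₀.
PNS = 0.229 − 0.0962 = 0.1328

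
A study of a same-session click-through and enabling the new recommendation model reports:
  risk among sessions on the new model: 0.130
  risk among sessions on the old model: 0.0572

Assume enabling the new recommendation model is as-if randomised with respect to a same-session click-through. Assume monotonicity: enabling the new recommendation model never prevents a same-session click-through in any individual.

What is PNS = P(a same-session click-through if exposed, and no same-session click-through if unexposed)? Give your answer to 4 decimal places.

PNS ≈ 0.0728

Let p₁ = 0.13, p₀ = 0.0572.
Under exogeneity and monotonicity, PNS = p₁ − p₀.
PNS = 0.13 − 0.0572 = 0.0728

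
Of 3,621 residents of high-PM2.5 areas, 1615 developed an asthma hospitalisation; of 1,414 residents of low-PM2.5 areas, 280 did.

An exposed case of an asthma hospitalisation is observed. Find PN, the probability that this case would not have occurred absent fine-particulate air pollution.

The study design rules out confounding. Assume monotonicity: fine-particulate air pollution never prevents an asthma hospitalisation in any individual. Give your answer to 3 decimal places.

p₁ = P(outcome | exposed) = 1615/3621 = 0.44601
p₀ = P(outcome | unexposed) = 280/1414 = 0.19802
Under exogeneity and monotonicity, PN = (p₁ − p₀) / p₁.
PN = (0.44601 − 0.19802) / 0.44601 = 0.24799 / 0.44601 ≈ 0.5560

PN ≈ 0.556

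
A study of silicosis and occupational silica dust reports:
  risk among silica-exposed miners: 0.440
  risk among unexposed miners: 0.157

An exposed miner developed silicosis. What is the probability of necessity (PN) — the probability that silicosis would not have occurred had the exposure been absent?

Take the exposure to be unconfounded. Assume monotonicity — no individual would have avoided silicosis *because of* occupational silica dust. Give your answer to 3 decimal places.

PN ≈ 0.643

Let p₁ = 0.44, p₀ = 0.157.
Under exogeneity and monotonicity, PN = (p₁ − p₀) / p₁.
PN = (0.44 − 0.157) / 0.44 = 0.283 / 0.44 ≈ 0.6432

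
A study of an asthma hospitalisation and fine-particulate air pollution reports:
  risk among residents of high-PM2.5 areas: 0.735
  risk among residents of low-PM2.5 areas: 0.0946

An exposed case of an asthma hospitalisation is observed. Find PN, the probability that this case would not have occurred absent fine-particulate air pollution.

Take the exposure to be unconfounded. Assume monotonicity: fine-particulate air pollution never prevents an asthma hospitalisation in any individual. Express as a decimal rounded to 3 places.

Let p₁ = 0.735, p₀ = 0.0946.
Under exogeneity and monotonicity, PN = (p₁ − p₀) / p₁.
PN = (0.735 − 0.0946) / 0.735 = 0.6404 / 0.735 ≈ 0.8713

PN ≈ 0.871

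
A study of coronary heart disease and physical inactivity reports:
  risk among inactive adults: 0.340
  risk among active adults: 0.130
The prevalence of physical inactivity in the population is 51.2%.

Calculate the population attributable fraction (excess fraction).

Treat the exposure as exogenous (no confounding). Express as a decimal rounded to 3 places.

Let p₁ = 0.34, p₀ = 0.13.
Overall risk P(Y=1) = π·p₁ + (1−π)·p₀ = 0.512×0.34 + 0.488×0.13 = 0.23752.
Under exogeneity, PAF = [P(Y=1) − p₀] / P(Y=1).
PAF = (0.23752 − 0.13) / 0.23752 ≈ 0.4527

PAF ≈ 0.453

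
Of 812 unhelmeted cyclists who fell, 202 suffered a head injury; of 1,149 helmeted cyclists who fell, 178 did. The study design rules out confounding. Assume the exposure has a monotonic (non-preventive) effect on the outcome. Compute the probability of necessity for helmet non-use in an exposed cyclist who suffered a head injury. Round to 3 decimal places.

p₁ = P(outcome | exposed) = 202/812 = 0.24877
p₀ = P(outcome | unexposed) = 178/1149 = 0.15492
Under exogeneity and monotonicity, PN = (p₁ − p₀) / p₁.
PN = (0.24877 − 0.15492) / 0.24877 = 0.093851 / 0.24877 ≈ 0.3773

PN ≈ 0.377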